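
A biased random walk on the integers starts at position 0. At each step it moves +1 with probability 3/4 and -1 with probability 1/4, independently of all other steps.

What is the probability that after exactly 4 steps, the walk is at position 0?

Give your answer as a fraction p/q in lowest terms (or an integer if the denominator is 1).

To be at 0 after 4 steps: need exactly 2 steps of +1 and 2 of -1.
Number of such sequences: C(4,2) = 6
Each has probability (3/4)^2 · (1/4)^2 = 9/256
P = 6 · 9/256 = 27/128

Answer: 27/128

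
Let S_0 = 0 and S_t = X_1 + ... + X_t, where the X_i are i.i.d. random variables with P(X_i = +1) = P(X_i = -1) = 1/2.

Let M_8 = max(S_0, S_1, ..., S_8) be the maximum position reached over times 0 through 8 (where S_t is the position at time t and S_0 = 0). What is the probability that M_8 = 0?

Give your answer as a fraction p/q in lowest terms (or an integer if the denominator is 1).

Let M_8 = max(S_0,...,S_8). Use the reflection principle: for j ≥ 1, #{paths with M_8 ≥ j} = #{S_8 ≥ j} + #{S_8 ≥ j+1}.
P(M_8 ≥ 0) = 1 since S_0 = 0, so #{M_8 ≥ 0} = 256.
#{M_8 ≥ 1} = #{S_8 ≥ 1} + #{S_8 ≥ 2} = 93 + 93 = 186.
#{M_8 = 0} = 256 - 186 = 70.
P(M_8 = 0) = 70/256 = 35/128

Answer: 35/128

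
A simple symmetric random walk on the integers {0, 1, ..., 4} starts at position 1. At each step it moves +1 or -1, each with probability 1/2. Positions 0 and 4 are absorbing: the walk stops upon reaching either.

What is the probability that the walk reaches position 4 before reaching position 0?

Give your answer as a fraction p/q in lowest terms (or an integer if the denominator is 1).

Symmetric walk (p = 1/2): the harmonic-function argument gives P(hit 4 before 0 | start at 1) = a/N.
P = 1/4 = 1/4

Answer: 1/4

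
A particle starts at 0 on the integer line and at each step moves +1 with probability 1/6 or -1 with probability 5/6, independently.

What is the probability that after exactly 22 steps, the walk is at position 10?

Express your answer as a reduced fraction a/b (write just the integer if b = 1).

To reach position 10 after 22 steps: need 16 steps of +1 and 6 steps of -1.
Number of such sequences: C(22,16) = 74613
Each has probability (1/6)^16 · (5/6)^6 = 15625/131621703842267136
P = 74613 · 15625/131621703842267136 = 388609375/43873901280755712

Answer: 388609375/43873901280755712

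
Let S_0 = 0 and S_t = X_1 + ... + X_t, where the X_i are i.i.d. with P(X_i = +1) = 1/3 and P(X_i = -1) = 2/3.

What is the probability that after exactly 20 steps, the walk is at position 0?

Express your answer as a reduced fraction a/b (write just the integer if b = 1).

To be at 0 after 20 steps: need exactly 10 steps of +1 and 10 of -1.
Number of such sequences: C(20,10) = 184756
Each has probability (1/3)^10 · (2/3)^10 = 1024/3486784401
P = 184756 · 1024/3486784401 = 189190144/3486784401

Answer: 189190144/3486784401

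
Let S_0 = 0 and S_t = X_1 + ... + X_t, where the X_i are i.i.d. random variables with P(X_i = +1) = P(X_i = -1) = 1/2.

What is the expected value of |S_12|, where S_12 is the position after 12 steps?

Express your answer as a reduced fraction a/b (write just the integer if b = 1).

Answer: 693/256

Derivation:
S_12 takes values m ≡ 0 (mod 2) with |m| ≤ 12; P(S_12=m) = C(12,(12+m)/2)/2^12.
Total paths: 2^12 = 4096
Distribution: P(S=-12)=1/4096, P(S=-10)=12/4096, P(S=-8)=66/4096, P(S=-6)=220/4096, P(S=-4)=495/4096, P(S=-2)=792/4096, P(S=0)=924/4096, P(S=2)=792/4096, P(S=4)=495/4096, P(S=6)=220/4096, P(S=8)=66/4096, P(S=10)=12/4096, P(S=12)=1/4096
E[|S_12|] = Σ_m |m|·P(S_12=m) = 11088/4096 = 693/256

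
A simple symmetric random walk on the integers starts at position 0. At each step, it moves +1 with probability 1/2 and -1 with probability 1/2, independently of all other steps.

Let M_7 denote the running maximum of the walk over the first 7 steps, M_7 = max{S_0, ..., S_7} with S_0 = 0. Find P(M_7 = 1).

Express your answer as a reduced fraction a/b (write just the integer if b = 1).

Let M_7 = max(S_0,...,S_7). Use the reflection principle: for j ≥ 1, #{paths with M_7 ≥ j} = #{S_7 ≥ j} + #{S_7 ≥ j+1}.
By reflection, #{M_7 ≥ 1} = #{S_7 ≥ 1} + #{S_7 ≥ 2} = 64 + 29 = 93.
#{M_7 ≥ 2} = #{S_7 ≥ 2} + #{S_7 ≥ 3} = 29 + 29 = 58.
#{M_7 = 1} = 93 - 58 = 35.
P(M_7 = 1) = 35/128 = 35/128

Answer: 35/128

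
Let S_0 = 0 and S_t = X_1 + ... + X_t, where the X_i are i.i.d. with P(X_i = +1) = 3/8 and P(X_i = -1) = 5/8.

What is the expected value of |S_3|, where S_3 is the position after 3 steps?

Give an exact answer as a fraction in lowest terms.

S_3 takes values m ≡ 1 (mod 2) with |m| ≤ 3; P(S_3=m) = C(3,(3+m)/2) · (3/8)^((3+m)/2) · (5/8)^((3-m)/2).
Distribution: P(S=-3)=125/512, P(S=-1)=225/512, P(S=1)=135/512, P(S=3)=27/512
E[|S_3|] = Σ_m |m|·P(S_3=m) = 51/32

Answer: 51/32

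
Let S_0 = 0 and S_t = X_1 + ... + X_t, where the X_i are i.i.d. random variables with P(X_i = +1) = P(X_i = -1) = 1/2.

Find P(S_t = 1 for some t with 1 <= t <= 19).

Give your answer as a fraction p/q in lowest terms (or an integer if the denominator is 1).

Count via complement. Let g(t,s) = #length-t paths at position s with S_1..S_t all ≠ 1.
g(t,s) = g(t-1,s-1) + g(t-1,s+1) for s ≠ 1; g(t,1) = 0.
t=0: g(0,0)=1
t=1: g(1,-1)=1
t=2: g(2,-2)=1 g(2,0)=1
t=3: g(3,-3)=1 g(3,-1)=2
t=4: g(4,-4)=1 g(4,-2)=3 g(4,0)=2
t=5: g(5,-5)=1 g(5,-3)=4 g(5,-1)=5
t=6: g(6,-6)=1 g(6,-4)=5 g(6,-2)=9 g(6,0)=5
t=7: g(7,-7)=1 g(7,-5)=6 g(7,-3)=14 g(7,-1)=14
t=8: g(8,-8)=1 g(8,-6)=7 g(8,-4)=20 g(8,-2)=28 g(8,0)=14
t=9: g(9,-9)=1 g(9,-7)=8 g(9,-5)=27 g(9,-3)=48 g(9,-1)=42
t=10: g(10,-10)=1 g(10,-8)=9 g(10,-6)=35 g(10,-4)=75 g(10,-2)=90 g(10,0)=42
t=11: g(11,-11)=1 g(11,-9)=10 g(11,-7)=44 g(11,-5)=110 g(11,-3)=165 g(11,-1)=132
t=12: g(12,-12)=1 g(12,-10)=11 g(12,-8)=54 g(12,-6)=154 g(12,-4)=275 g(12,-2)=297 g(12,0)=132
t=13: g(13,-13)=1 g(13,-11)=12 g(13,-9)=65 g(13,-7)=208 g(13,-5)=429 g(13,-3)=572 g(13,-1)=429
t=14: g(14,-14)=1 g(14,-12)=13 g(14,-10)=77 g(14,-8)=273 g(14,-6)=637 g(14,-4)=1001 g(14,-2)=1001 g(14,0)=429
t=15: g(15,-15)=1 g(15,-13)=14 g(15,-11)=90 g(15,-9)=350 g(15,-7)=910 g(15,-5)=1638 g(15,-3)=2002 g(15,-1)=1430
t=16: g(16,-16)=1 g(16,-14)=15 g(16,-12)=104 g(16,-10)=440 g(16,-8)=1260 g(16,-6)=2548 g(16,-4)=3640 g(16,-2)=3432 g(16,0)=1430
t=17: g(17,-17)=1 g(17,-15)=16 g(17,-13)=119 g(17,-11)=544 g(17,-9)=1700 g(17,-7)=3808 g(17,-5)=6188 g(17,-3)=7072 g(17,-1)=4862
t=18: g(18,-18)=1 g(18,-16)=17 g(18,-14)=135 g(18,-12)=663 g(18,-10)=2244 g(18,-8)=5508 g(18,-6)=9996 g(18,-4)=13260 g(18,-2)=11934 g(18,0)=4862
t=19: g(19,-19)=1 g(19,-17)=18 g(19,-15)=152 g(19,-13)=798 g(19,-11)=2907 g(19,-9)=7752 g(19,-7)=15504 g(19,-5)=23256 g(19,-3)=25194 g(19,-1)=16796
Paths never hitting 1: Σ_s g(19,s) = 92378
Paths hitting 1: 2^19 - 92378 = 431910
P = 431910/524288 = 215955/262144

Answer: 215955/262144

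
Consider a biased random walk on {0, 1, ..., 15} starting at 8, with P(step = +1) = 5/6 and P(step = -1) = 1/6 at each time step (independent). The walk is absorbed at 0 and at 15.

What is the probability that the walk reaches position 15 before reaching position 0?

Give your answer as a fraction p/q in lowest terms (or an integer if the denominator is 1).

Biased walk: p = 5/6, q = 1/6, r = q/p = 1/5
Gambler's ruin: P(hit 15 before 0 | start at 8) = (1 - r^a)/(1 - r^N)
r^8 = 1/390625; r^15 = 1/30517578125
P = (1 - 1/390625) / (1 - 1/30517578125) = 390624/390625 / 30517578124/30517578125 = 7629375000/7629394531

Answer: 7629375000/7629394531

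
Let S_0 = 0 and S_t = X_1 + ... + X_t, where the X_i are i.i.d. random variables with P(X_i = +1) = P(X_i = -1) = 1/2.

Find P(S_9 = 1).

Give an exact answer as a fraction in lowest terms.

To reach position 1 after 9 steps: need 5 steps of +1 and 4 of -1.
Favorable paths: C(9,5) = 126
Total paths: 2^9 = 512
P = 126/512 = 63/256

Answer: 63/256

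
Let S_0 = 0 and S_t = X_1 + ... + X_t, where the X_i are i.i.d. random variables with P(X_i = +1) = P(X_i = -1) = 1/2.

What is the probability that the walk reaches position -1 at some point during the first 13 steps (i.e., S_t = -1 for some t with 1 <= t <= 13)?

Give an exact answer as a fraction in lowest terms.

Answer: 1619/2048

Derivation:
Count via complement. Let g(t,s) = #length-t paths at position s with S_1..S_t all ≠ -1.
g(t,s) = g(t-1,s-1) + g(t-1,s+1) for s ≠ -1; g(t,-1) = 0.
t=0: g(0,0)=1
t=1: g(1,1)=1
t=2: g(2,0)=1 g(2,2)=1
t=3: g(3,1)=2 g(3,3)=1
t=4: g(4,0)=2 g(4,2)=3 g(4,4)=1
t=5: g(5,1)=5 g(5,3)=4 g(5,5)=1
t=6: g(6,0)=5 g(6,2)=9 g(6,4)=5 g(6,6)=1
t=7: g(7,1)=14 g(7,3)=14 g(7,5)=6 g(7,7)=1
t=8: g(8,0)=14 g(8,2)=28 g(8,4)=20 g(8,6)=7 g(8,8)=1
t=9: g(9,1)=42 g(9,3)=48 g(9,5)=27 g(9,7)=8 g(9,9)=1
t=10: g(10,0)=42 g(10,2)=90 g(10,4)=75 g(10,6)=35 g(10,8)=9 g(10,10)=1
t=11: g(11,1)=132 g(11,3)=165 g(11,5)=110 g(11,7)=44 g(11,9)=10 g(11,11)=1
t=12: g(12,0)=132 g(12,2)=297 g(12,4)=275 g(12,6)=154 g(12,8)=54 g(12,10)=11 g(12,12)=1
t=13: g(13,1)=429 g(13,3)=572 g(13,5)=429 g(13,7)=208 g(13,9)=65 g(13,11)=12 g(13,13)=1
Paths never hitting -1: Σ_s g(13,s) = 1716
Paths hitting -1: 2^13 - 1716 = 6476
P = 6476/8192 = 1619/2048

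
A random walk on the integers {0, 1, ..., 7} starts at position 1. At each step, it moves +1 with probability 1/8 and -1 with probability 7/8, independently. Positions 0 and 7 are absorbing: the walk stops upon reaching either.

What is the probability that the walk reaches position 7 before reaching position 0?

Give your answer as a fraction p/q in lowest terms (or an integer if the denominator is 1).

Biased walk: p = 1/8, q = 7/8, r = q/p = 7
Gambler's ruin: P(hit 7 before 0 | start at 1) = (1 - r^a)/(1 - r^N)
r^1 = 7; r^7 = 823543
P = (1 - 7) / (1 - 823543) = -6 / -823542 = 1/137257

Answer: 1/137257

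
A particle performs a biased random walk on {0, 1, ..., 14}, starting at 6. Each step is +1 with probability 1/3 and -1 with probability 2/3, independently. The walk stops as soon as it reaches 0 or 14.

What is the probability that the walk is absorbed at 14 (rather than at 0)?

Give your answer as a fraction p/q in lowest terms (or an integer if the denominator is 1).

Answer: 21/5461

Derivation:
Biased walk: p = 1/3, q = 2/3, r = q/p = 2
Gambler's ruin: P(hit 14 before 0 | start at 6) = (1 - r^a)/(1 - r^N)
r^6 = 64; r^14 = 16384
P = (1 - 64) / (1 - 16384) = -63 / -16383 = 21/5461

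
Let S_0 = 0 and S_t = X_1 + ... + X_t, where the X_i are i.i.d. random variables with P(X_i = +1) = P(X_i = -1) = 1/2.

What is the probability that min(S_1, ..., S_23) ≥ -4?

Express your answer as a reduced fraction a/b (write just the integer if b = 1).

Answer: 2904739/4194304

Derivation:
Let f(t,s) = #length-t paths at position s with S_1..S_t all ≥ -4.
f(t,s) = f(t-1,s-1) + f(t-1,s+1) for s ≥ -4; f(t,s) = 0 for s < -4.
t=0: f(0,0)=1
t=1: f(1,-1)=1 f(1,1)=1
t=2: f(2,-2)=1 f(2,0)=2 f(2,2)=1
t=3: f(3,-3)=1 f(3,-1)=3 f(3,1)=3 f(3,3)=1
t=4: f(4,-4)=1 f(4,-2)=4 f(4,0)=6 f(4,2)=4 f(4,4)=1
t=5: f(5,-3)=5 f(5,-1)=10 f(5,1)=10 f(5,3)=5 f(5,5)=1
t=6: f(6,-4)=5 f(6,-2)=15 f(6,0)=20 f(6,2)=15 f(6,4)=6 f(6,6)=1
t=7: f(7,-3)=20 f(7,-1)=35 f(7,1)=35 f(7,3)=21 f(7,5)=7 f(7,7)=1
t=8: f(8,-4)=20 f(8,-2)=55 f(8,0)=70 f(8,2)=56 f(8,4)=28 f(8,6)=8 f(8,8)=1
t=9: f(9,-3)=75 f(9,-1)=125 f(9,1)=126 f(9,3)=84 f(9,5)=36 f(9,7)=9 f(9,9)=1
t=10: f(10,-4)=75 f(10,-2)=200 f(10,0)=251 f(10,2)=210 f(10,4)=120 f(10,6)=45 f(10,8)=10 f(10,10)=1
t=11: f(11,-3)=275 f(11,-1)=451 f(11,1)=461 f(11,3)=330 f(11,5)=165 f(11,7)=55 f(11,9)=11 f(11,11)=1
t=12: f(12,-4)=275 f(12,-2)=726 f(12,0)=912 f(12,2)=791 f(12,4)=495 f(12,6)=220 f(12,8)=66 f(12,10)=12 f(12,12)=1
t=13: f(13,-3)=1001 f(13,-1)=1638 f(13,1)=1703 f(13,3)=1286 f(13,5)=715 f(13,7)=286 f(13,9)=78 f(13,11)=13 f(13,13)=1
t=14: f(14,-4)=1001 f(14,-2)=2639 f(14,0)=3341 f(14,2)=2989 f(14,4)=2001 f(14,6)=1001 f(14,8)=364 f(14,10)=91 f(14,12)=14 f(14,14)=1
t=15: f(15,-3)=3640 f(15,-1)=5980 f(15,1)=6330 f(15,3)=4990 f(15,5)=3002 f(15,7)=1365 f(15,9)=455 f(15,11)=105 f(15,13)=15 f(15,15)=1
t=16: f(16,-4)=3640 f(16,-2)=9620 f(16,0)=12310 f(16,2)=11320 f(16,4)=7992 f(16,6)=4367 f(16,8)=1820 f(16,10)=560 f(16,12)=120 f(16,14)=16 f(16,16)=1
t=17: f(17,-3)=13260 f(17,-1)=21930 f(17,1)=23630 f(17,3)=19312 f(17,5)=12359 f(17,7)=6187 f(17,9)=2380 f(17,11)=680 f(17,13)=136 f(17,15)=17 f(17,17)=1
t=18: f(18,-4)=13260 f(18,-2)=35190 f(18,0)=45560 f(18,2)=42942 f(18,4)=31671 f(18,6)=18546 f(18,8)=8567 f(18,10)=3060 f(18,12)=816 f(18,14)=153 f(18,16)=18 f(18,18)=1
t=19: f(19,-3)=48450 f(19,-1)=80750 f(19,1)=88502 f(19,3)=74613 f(19,5)=50217 f(19,7)=27113 f(19,9)=11627 f(19,11)=3876 f(19,13)=969 f(19,15)=171 f(19,17)=19 f(19,19)=1
t=20: f(20,-4)=48450 f(20,-2)=129200 f(20,0)=169252 f(20,2)=163115 f(20,4)=124830 f(20,6)=77330 f(20,8)=38740 f(20,10)=15503 f(20,12)=4845 f(20,14)=1140 f(20,16)=190 f(20,18)=20 f(20,20)=1
t=21: f(21,-3)=177650 f(21,-1)=298452 f(21,1)=332367 f(21,3)=287945 f(21,5)=202160 f(21,7)=116070 f(21,9)=54243 f(21,11)=20348 f(21,13)=5985 f(21,15)=1330 f(21,17)=210 f(21,19)=21 f(21,21)=1
t=22: f(22,-4)=177650 f(22,-2)=476102 f(22,0)=630819 f(22,2)=620312 f(22,4)=490105 f(22,6)=318230 f(22,8)=170313 f(22,10)=74591 f(22,12)=26333 f(22,14)=7315 f(22,16)=1540 f(22,18)=231 f(22,20)=22 f(22,22)=1
t=23: f(23,-3)=653752 f(23,-1)=1106921 f(23,1)=1251131 f(23,3)=1110417 f(23,5)=808335 f(23,7)=488543 f(23,9)=244904 f(23,11)=100924 f(23,13)=33648 f(23,15)=8855 f(23,17)=1771 f(23,19)=253 f(23,21)=23 f(23,23)=1
Σ_s f(23,s) = 5809478
P = 5809478/8388608 = 2904739/4194304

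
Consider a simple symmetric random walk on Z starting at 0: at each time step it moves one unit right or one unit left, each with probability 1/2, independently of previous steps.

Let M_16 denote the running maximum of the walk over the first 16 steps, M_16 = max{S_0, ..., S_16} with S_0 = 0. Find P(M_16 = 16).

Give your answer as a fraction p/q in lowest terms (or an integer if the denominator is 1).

Answer: 1/65536

Derivation:
Let M_16 = max(S_0,...,S_16). Use the reflection principle: for j ≥ 1, #{paths with M_16 ≥ j} = #{S_16 ≥ j} + #{S_16 ≥ j+1}.
By reflection, #{M_16 ≥ 16} = #{S_16 ≥ 16} + #{S_16 ≥ 17} = 1 + 0 = 1.
#{M_16 ≥ 17} = #{S_16 ≥ 17} + #{S_16 ≥ 18} = 0 + 0 = 0.
#{M_16 = 16} = 1 - 0 = 1.
P(M_16 = 16) = 1/65536 = 1/65536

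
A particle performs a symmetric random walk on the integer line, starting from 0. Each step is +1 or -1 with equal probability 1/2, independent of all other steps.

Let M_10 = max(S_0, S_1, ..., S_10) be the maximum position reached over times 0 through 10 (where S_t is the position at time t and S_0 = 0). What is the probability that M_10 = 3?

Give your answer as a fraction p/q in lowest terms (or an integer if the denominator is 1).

Answer: 15/128

Derivation:
Let M_10 = max(S_0,...,S_10). Use the reflection principle: for j ≥ 1, #{paths with M_10 ≥ j} = #{S_10 ≥ j} + #{S_10 ≥ j+1}.
By reflection, #{M_10 ≥ 3} = #{S_10 ≥ 3} + #{S_10 ≥ 4} = 176 + 176 = 352.
#{M_10 ≥ 4} = #{S_10 ≥ 4} + #{S_10 ≥ 5} = 176 + 56 = 232.
#{M_10 = 3} = 352 - 232 = 120.
P(M_10 = 3) = 120/1024 = 15/128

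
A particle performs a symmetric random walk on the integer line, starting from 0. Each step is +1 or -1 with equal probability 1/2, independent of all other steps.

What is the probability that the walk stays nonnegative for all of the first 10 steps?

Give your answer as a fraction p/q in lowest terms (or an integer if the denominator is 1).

Answer: 63/256

Derivation:
Let f(t,s) = #length-t paths at position s with S_1..S_t all ≥ 0.
f(t,s) = f(t-1,s-1) + f(t-1,s+1) for s ≥ 0; f(t,s) = 0 for s < 0.
t=0: f(0,0)=1
t=1: f(1,1)=1
t=2: f(2,0)=1 f(2,2)=1
t=3: f(3,1)=2 f(3,3)=1
t=4: f(4,0)=2 f(4,2)=3 f(4,4)=1
t=5: f(5,1)=5 f(5,3)=4 f(5,5)=1
t=6: f(6,0)=5 f(6,2)=9 f(6,4)=5 f(6,6)=1
t=7: f(7,1)=14 f(7,3)=14 f(7,5)=6 f(7,7)=1
t=8: f(8,0)=14 f(8,2)=28 f(8,4)=20 f(8,6)=7 f(8,8)=1
t=9: f(9,1)=42 f(9,3)=48 f(9,5)=27 f(9,7)=8 f(9,9)=1
t=10: f(10,0)=42 f(10,2)=90 f(10,4)=75 f(10,6)=35 f(10,8)=9 f(10,10)=1
Σ_s f(10,s) = 252
P = 252/1024 = 63/256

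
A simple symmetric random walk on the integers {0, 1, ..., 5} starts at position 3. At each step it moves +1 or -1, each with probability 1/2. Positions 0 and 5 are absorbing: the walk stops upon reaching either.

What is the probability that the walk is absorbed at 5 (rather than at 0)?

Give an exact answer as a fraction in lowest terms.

Answer: 3/5

Derivation:
Symmetric walk (p = 1/2): the harmonic-function argument gives P(hit 5 before 0 | start at 3) = a/N.
P = 3/5 = 3/5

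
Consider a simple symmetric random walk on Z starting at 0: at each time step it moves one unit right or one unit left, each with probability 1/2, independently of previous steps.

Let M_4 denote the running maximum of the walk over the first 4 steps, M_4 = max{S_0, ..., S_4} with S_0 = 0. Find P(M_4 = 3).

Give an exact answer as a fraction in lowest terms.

Let M_4 = max(S_0,...,S_4). Use the reflection principle: for j ≥ 1, #{paths with M_4 ≥ j} = #{S_4 ≥ j} + #{S_4 ≥ j+1}.
By reflection, #{M_4 ≥ 3} = #{S_4 ≥ 3} + #{S_4 ≥ 4} = 1 + 1 = 2.
#{M_4 ≥ 4} = #{S_4 ≥ 4} + #{S_4 ≥ 5} = 1 + 0 = 1.
#{M_4 = 3} = 2 - 1 = 1.
P(M_4 = 3) = 1/16 = 1/16

Answer: 1/16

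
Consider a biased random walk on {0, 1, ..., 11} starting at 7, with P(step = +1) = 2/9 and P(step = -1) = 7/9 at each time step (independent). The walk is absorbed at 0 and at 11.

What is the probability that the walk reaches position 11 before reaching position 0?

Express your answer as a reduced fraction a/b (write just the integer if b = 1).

Biased walk: p = 2/9, q = 7/9, r = q/p = 7/2
Gambler's ruin: P(hit 11 before 0 | start at 7) = (1 - r^a)/(1 - r^N)
r^7 = 823543/128; r^11 = 1977326743/2048
P = (1 - 823543/128) / (1 - 1977326743/2048) = -823415/128 / -1977324695/2048 = 2634928/395464939

Answer: 2634928/395464939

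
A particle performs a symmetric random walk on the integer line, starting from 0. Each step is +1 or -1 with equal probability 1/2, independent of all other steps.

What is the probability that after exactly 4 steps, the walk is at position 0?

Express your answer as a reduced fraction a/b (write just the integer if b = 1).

To return to 0 after 4 steps: need exactly 2 steps of +1 and 2 of -1.
Favorable paths: C(4,2) = 6
Total paths: 2^4 = 16
P = 6/16 = 3/8

Answer: 3/8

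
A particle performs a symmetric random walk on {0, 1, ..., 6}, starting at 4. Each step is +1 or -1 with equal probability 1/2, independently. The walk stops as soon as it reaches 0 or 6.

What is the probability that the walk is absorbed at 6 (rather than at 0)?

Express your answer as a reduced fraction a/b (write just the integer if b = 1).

Answer: 2/3

Derivation:
Symmetric walk (p = 1/2): the harmonic-function argument gives P(hit 6 before 0 | start at 4) = a/N.
P = 4/6 = 2/3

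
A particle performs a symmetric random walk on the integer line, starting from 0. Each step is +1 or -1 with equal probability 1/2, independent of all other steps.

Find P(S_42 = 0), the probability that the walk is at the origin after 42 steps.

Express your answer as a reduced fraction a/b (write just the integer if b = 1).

To return to 0 after 42 steps: need exactly 21 steps of +1 and 21 of -1.
Favorable paths: C(42,21) = 538257874440
Total paths: 2^42 = 4398046511104
P = 538257874440/4398046511104 = 67282234305/549755813888

Answer: 67282234305/549755813888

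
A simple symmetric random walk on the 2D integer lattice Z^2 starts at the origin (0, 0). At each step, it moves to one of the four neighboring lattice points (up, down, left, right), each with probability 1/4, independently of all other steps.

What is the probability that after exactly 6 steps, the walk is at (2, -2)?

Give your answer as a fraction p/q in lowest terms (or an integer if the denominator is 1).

Let h be the number of horizontal steps (so 6-h are vertical). To end at (2,-2) need (h+2)/2 right-steps and ((6-h)-2)/2 up-steps.
Sum over h with 2 ≤ h ≤ 4, h ≡ 0 (mod 2), 6-h ≡ 0 (mod 2):
h=2: C(6,2)·C(2,2)·C(4,1) = 15·1·4 = 60
h=4: C(6,4)·C(4,3)·C(2,0) = 15·4·1 = 60
Total favorable: 120
Total paths: 4^6 = 4096
P = 120/4096 = 15/512

Answer: 15/512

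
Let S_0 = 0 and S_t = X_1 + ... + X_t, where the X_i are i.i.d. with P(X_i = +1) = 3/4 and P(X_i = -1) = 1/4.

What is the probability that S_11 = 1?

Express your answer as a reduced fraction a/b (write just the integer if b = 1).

To reach position 1 after 11 steps: need 6 steps of +1 and 5 steps of -1.
Number of such sequences: C(11,6) = 462
Each has probability (3/4)^6 · (1/4)^5 = 729/4194304
P = 462 · 729/4194304 = 168399/2097152

Answer: 168399/2097152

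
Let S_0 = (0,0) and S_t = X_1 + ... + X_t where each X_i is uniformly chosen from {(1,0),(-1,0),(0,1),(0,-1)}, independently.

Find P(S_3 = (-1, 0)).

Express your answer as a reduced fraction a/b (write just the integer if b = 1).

Let h be the number of horizontal steps (so 3-h are vertical). To end at (-1,0) need (h-1)/2 right-steps and ((3-h)+0)/2 up-steps.
Sum over h with 1 ≤ h ≤ 3, h ≡ 1 (mod 2), 3-h ≡ 0 (mod 2):
h=1: C(3,1)·C(1,0)·C(2,1) = 3·1·2 = 6
h=3: C(3,3)·C(3,1)·C(0,0) = 1·3·1 = 3
Total favorable: 9
Total paths: 4^3 = 64
P = 9/64 = 9/64

Answer: 9/64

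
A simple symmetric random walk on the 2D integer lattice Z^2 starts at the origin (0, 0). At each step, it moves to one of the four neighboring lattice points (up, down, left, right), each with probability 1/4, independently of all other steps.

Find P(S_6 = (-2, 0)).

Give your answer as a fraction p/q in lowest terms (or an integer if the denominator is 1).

Let h be the number of horizontal steps (so 6-h are vertical). To end at (-2,0) need (h-2)/2 right-steps and ((6-h)+0)/2 up-steps.
Sum over h with 2 ≤ h ≤ 6, h ≡ 0 (mod 2), 6-h ≡ 0 (mod 2):
h=2: C(6,2)·C(2,0)·C(4,2) = 15·1·6 = 90
h=4: C(6,4)·C(4,1)·C(2,1) = 15·4·2 = 120
h=6: C(6,6)·C(6,2)·C(0,0) = 1·15·1 = 15
Total favorable: 225
Total paths: 4^6 = 4096
P = 225/4096 = 225/4096

Answer: 225/4096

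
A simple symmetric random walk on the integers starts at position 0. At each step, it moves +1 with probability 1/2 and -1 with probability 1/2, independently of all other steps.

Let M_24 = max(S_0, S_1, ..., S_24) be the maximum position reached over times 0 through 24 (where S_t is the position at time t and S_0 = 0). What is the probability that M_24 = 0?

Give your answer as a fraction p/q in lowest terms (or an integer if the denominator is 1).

Let M_24 = max(S_0,...,S_24). Use the reflection principle: for j ≥ 1, #{paths with M_24 ≥ j} = #{S_24 ≥ j} + #{S_24 ≥ j+1}.
P(M_24 ≥ 0) = 1 since S_0 = 0, so #{M_24 ≥ 0} = 16777216.
#{M_24 ≥ 1} = #{S_24 ≥ 1} + #{S_24 ≥ 2} = 7036530 + 7036530 = 14073060.
#{M_24 = 0} = 16777216 - 14073060 = 2704156.
P(M_24 = 0) = 2704156/16777216 = 676039/4194304

Answer: 676039/4194304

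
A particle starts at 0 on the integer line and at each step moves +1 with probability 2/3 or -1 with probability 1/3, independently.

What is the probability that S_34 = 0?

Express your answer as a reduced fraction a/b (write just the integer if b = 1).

To be at 0 after 34 steps: need exactly 17 steps of +1 and 17 of -1.
Number of such sequences: C(34,17) = 2333606220
Each has probability (2/3)^17 · (1/3)^17 = 131072/16677181699666569
P = 2333606220 · 131072/16677181699666569 = 11328534609920/617673396283947

Answer: 11328534609920/617673396283947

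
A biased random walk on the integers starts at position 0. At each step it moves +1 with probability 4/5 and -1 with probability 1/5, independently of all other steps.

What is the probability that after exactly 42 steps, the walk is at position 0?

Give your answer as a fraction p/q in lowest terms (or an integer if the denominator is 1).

Answer: 473456633351019379556352/45474735088646411895751953125

Derivation:
To be at 0 after 42 steps: need exactly 21 steps of +1 and 21 of -1.
Number of such sequences: C(42,21) = 538257874440
Each has probability (4/5)^21 · (1/5)^21 = 4398046511104/227373675443232059478759765625
P = 538257874440 · 4398046511104/227373675443232059478759765625 = 473456633351019379556352/45474735088646411895751953125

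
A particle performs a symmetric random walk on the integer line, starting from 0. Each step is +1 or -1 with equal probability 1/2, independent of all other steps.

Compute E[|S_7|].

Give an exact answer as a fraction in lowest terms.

Answer: 35/16

Derivation:
S_7 takes values m ≡ 1 (mod 2) with |m| ≤ 7; P(S_7=m) = C(7,(7+m)/2)/2^7.
Total paths: 2^7 = 128
Distribution: P(S=-7)=1/128, P(S=-5)=7/128, P(S=-3)=21/128, P(S=-1)=35/128, P(S=1)=35/128, P(S=3)=21/128, P(S=5)=7/128, P(S=7)=1/128
E[|S_7|] = Σ_m |m|·P(S_7=m) = 280/128 = 35/16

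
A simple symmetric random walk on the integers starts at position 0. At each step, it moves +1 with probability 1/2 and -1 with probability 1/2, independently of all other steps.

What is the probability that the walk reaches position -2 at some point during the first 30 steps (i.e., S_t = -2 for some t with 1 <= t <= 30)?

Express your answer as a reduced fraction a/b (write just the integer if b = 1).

Count via complement. Let g(t,s) = #length-t paths at position s with S_1..S_t all ≠ -2.
g(t,s) = g(t-1,s-1) + g(t-1,s+1) for s ≠ -2; g(t,-2) = 0.
t=0: g(0,0)=1
t=1: g(1,-1)=1 g(1,1)=1
t=2: g(2,0)=2 g(2,2)=1
t=3: g(3,-1)=2 g(3,1)=3 g(3,3)=1
t=4: g(4,0)=5 g(4,2)=4 g(4,4)=1
t=5: g(5,-1)=5 g(5,1)=9 g(5,3)=5 g(5,5)=1
t=6: g(6,0)=14 g(6,2)=14 g(6,4)=6 g(6,6)=1
t=7: g(7,-1)=14 g(7,1)=28 g(7,3)=20 g(7,5)=7 g(7,7)=1
t=8: g(8,0)=42 g(8,2)=48 g(8,4)=27 g(8,6)=8 g(8,8)=1
t=9: g(9,-1)=42 g(9,1)=90 g(9,3)=75 g(9,5)=35 g(9,7)=9 g(9,9)=1
t=10: g(10,0)=132 g(10,2)=165 g(10,4)=110 g(10,6)=44 g(10,8)=10 g(10,10)=1
t=11: g(11,-1)=132 g(11,1)=297 g(11,3)=275 g(11,5)=154 g(11,7)=54 g(11,9)=11 g(11,11)=1
t=12: g(12,0)=429 g(12,2)=572 g(12,4)=429 g(12,6)=208 g(12,8)=65 g(12,10)=12 g(12,12)=1
t=13: g(13,-1)=429 g(13,1)=1001 g(13,3)=1001 g(13,5)=637 g(13,7)=273 g(13,9)=77 g(13,11)=13 g(13,13)=1
t=14: g(14,0)=1430 g(14,2)=2002 g(14,4)=1638 g(14,6)=910 g(14,8)=350 g(14,10)=90 g(14,12)=14 g(14,14)=1
t=15: g(15,-1)=1430 g(15,1)=3432 g(15,3)=3640 g(15,5)=2548 g(15,7)=1260 g(15,9)=440 g(15,11)=104 g(15,13)=15 g(15,15)=1
t=16: g(16,0)=4862 g(16,2)=7072 g(16,4)=6188 g(16,6)=3808 g(16,8)=1700 g(16,10)=544 g(16,12)=119 g(16,14)=16 g(16,16)=1
t=17: g(17,-1)=4862 g(17,1)=11934 g(17,3)=13260 g(17,5)=9996 g(17,7)=5508 g(17,9)=2244 g(17,11)=663 g(17,13)=135 g(17,15)=17 g(17,17)=1
t=18: g(18,0)=16796 g(18,2)=25194 g(18,4)=23256 g(18,6)=15504 g(18,8)=7752 g(18,10)=2907 g(18,12)=798 g(18,14)=152 g(18,16)=18 g(18,18)=1
t=19: g(19,-1)=16796 g(19,1)=41990 g(19,3)=48450 g(19,5)=38760 g(19,7)=23256 g(19,9)=10659 g(19,11)=3705 g(19,13)=950 g(19,15)=170 g(19,17)=19 g(19,19)=1
t=20: g(20,0)=58786 g(20,2)=90440 g(20,4)=87210 g(20,6)=62016 g(20,8)=33915 g(20,10)=14364 g(20,12)=4655 g(20,14)=1120 g(20,16)=189 g(20,18)=20 g(20,20)=1
t=21: g(21,-1)=58786 g(21,1)=149226 g(21,3)=177650 g(21,5)=149226 g(21,7)=95931 g(21,9)=48279 g(21,11)=19019 g(21,13)=5775 g(21,15)=1309 g(21,17)=209 g(21,19)=21 g(21,21)=1
t=22: g(22,0)=208012 g(22,2)=326876 g(22,4)=326876 g(22,6)=245157 g(22,8)=144210 g(22,10)=67298 g(22,12)=24794 g(22,14)=7084 g(22,16)=1518 g(22,18)=230 g(22,20)=22 g(22,22)=1
t=23: g(23,-1)=208012 g(23,1)=534888 g(23,3)=653752 g(23,5)=572033 g(23,7)=389367 g(23,9)=211508 g(23,11)=92092 g(23,13)=31878 g(23,15)=8602 g(23,17)=1748 g(23,19)=252 g(23,21)=23 g(23,23)=1
t=24: g(24,0)=742900 g(24,2)=1188640 g(24,4)=1225785 g(24,6)=961400 g(24,8)=600875 g(24,10)=303600 g(24,12)=123970 g(24,14)=40480 g(24,16)=10350 g(24,18)=2000 g(24,20)=275 g(24,22)=24 g(24,24)=1
t=25: g(25,-1)=742900 g(25,1)=1931540 g(25,3)=2414425 g(25,5)=2187185 g(25,7)=1562275 g(25,9)=904475 g(25,11)=427570 g(25,13)=164450 g(25,15)=50830 g(25,17)=12350 g(25,19)=2275 g(25,21)=299 g(25,23)=25 g(25,25)=1
t=26: g(26,0)=2674440 g(26,2)=4345965 g(26,4)=4601610 g(26,6)=3749460 g(26,8)=2466750 g(26,10)=1332045 g(26,12)=592020 g(26,14)=215280 g(26,16)=63180 g(26,18)=14625 g(26,20)=2574 g(26,22)=324 g(26,24)=26 g(26,26)=1
t=27: g(27,-1)=2674440 g(27,1)=7020405 g(27,3)=8947575 g(27,5)=8351070 g(27,7)=6216210 g(27,9)=3798795 g(27,11)=1924065 g(27,13)=807300 g(27,15)=278460 g(27,17)=77805 g(27,19)=17199 g(27,21)=2898 g(27,23)=350 g(27,25)=27 g(27,27)=1
t=28: g(28,0)=9694845 g(28,2)=15967980 g(28,4)=17298645 g(28,6)=14567280 g(28,8)=10015005 g(28,10)=5722860 g(28,12)=2731365 g(28,14)=1085760 g(28,16)=356265 g(28,18)=95004 g(28,20)=20097 g(28,22)=3248 g(28,24)=377 g(28,26)=28 g(28,28)=1
t=29: g(29,-1)=9694845 g(29,1)=25662825 g(29,3)=33266625 g(29,5)=31865925 g(29,7)=24582285 g(29,9)=15737865 g(29,11)=8454225 g(29,13)=3817125 g(29,15)=1442025 g(29,17)=451269 g(29,19)=115101 g(29,21)=23345 g(29,23)=3625 g(29,25)=405 g(29,27)=29 g(29,29)=1
t=30: g(30,0)=35357670 g(30,2)=58929450 g(30,4)=65132550 g(30,6)=56448210 g(30,8)=40320150 g(30,10)=24192090 g(30,12)=12271350 g(30,14)=5259150 g(30,16)=1893294 g(30,18)=566370 g(30,20)=138446 g(30,22)=26970 g(30,24)=4030 g(30,26)=434 g(30,28)=30 g(30,30)=1
Paths never hitting -2: Σ_s g(30,s) = 300540195
Paths hitting -2: 2^30 - 300540195 = 773201629
P = 773201629/1073741824 = 773201629/1073741824

Answer: 773201629/1073741824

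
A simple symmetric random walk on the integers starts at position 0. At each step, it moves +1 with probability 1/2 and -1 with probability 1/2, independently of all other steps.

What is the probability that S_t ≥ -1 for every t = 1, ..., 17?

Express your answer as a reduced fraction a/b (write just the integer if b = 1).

Let f(t,s) = #length-t paths at position s with S_1..S_t all ≥ -1.
f(t,s) = f(t-1,s-1) + f(t-1,s+1) for s ≥ -1; f(t,s) = 0 for s < -1.
t=0: f(0,0)=1
t=1: f(1,-1)=1 f(1,1)=1
t=2: f(2,0)=2 f(2,2)=1
t=3: f(3,-1)=2 f(3,1)=3 f(3,3)=1
t=4: f(4,0)=5 f(4,2)=4 f(4,4)=1
t=5: f(5,-1)=5 f(5,1)=9 f(5,3)=5 f(5,5)=1
t=6: f(6,0)=14 f(6,2)=14 f(6,4)=6 f(6,6)=1
t=7: f(7,-1)=14 f(7,1)=28 f(7,3)=20 f(7,5)=7 f(7,7)=1
t=8: f(8,0)=42 f(8,2)=48 f(8,4)=27 f(8,6)=8 f(8,8)=1
t=9: f(9,-1)=42 f(9,1)=90 f(9,3)=75 f(9,5)=35 f(9,7)=9 f(9,9)=1
t=10: f(10,0)=132 f(10,2)=165 f(10,4)=110 f(10,6)=44 f(10,8)=10 f(10,10)=1
t=11: f(11,-1)=132 f(11,1)=297 f(11,3)=275 f(11,5)=154 f(11,7)=54 f(11,9)=11 f(11,11)=1
t=12: f(12,0)=429 f(12,2)=572 f(12,4)=429 f(12,6)=208 f(12,8)=65 f(12,10)=12 f(12,12)=1
t=13: f(13,-1)=429 f(13,1)=1001 f(13,3)=1001 f(13,5)=637 f(13,7)=273 f(13,9)=77 f(13,11)=13 f(13,13)=1
t=14: f(14,0)=1430 f(14,2)=2002 f(14,4)=1638 f(14,6)=910 f(14,8)=350 f(14,10)=90 f(14,12)=14 f(14,14)=1
t=15: f(15,-1)=1430 f(15,1)=3432 f(15,3)=3640 f(15,5)=2548 f(15,7)=1260 f(15,9)=440 f(15,11)=104 f(15,13)=15 f(15,15)=1
t=16: f(16,0)=4862 f(16,2)=7072 f(16,4)=6188 f(16,6)=3808 f(16,8)=1700 f(16,10)=544 f(16,12)=119 f(16,14)=16 f(16,16)=1
t=17: f(17,-1)=4862 f(17,1)=11934 f(17,3)=13260 f(17,5)=9996 f(17,7)=5508 f(17,9)=2244 f(17,11)=663 f(17,13)=135 f(17,15)=17 f(17,17)=1
Σ_s f(17,s) = 48620
P = 48620/131072 = 12155/32768

Answer: 12155/32768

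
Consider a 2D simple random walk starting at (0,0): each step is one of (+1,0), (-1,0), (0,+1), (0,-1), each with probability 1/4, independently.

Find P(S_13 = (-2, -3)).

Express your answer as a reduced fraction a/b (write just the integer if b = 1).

Let h be the number of horizontal steps (so 13-h are vertical). To end at (-2,-3) need (h-2)/2 right-steps and ((13-h)-3)/2 up-steps.
Sum over h with 2 ≤ h ≤ 10, h ≡ 0 (mod 2), 13-h ≡ 1 (mod 2):
h=2: C(13,2)·C(2,0)·C(11,4) = 78·1·330 = 25740
h=4: C(13,4)·C(4,1)·C(9,3) = 715·4·84 = 240240
h=6: C(13,6)·C(6,2)·C(7,2) = 1716·15·21 = 540540
h=8: C(13,8)·C(8,3)·C(5,1) = 1287·56·5 = 360360
h=10: C(13,10)·C(10,4)·C(3,0) = 286·210·1 = 60060
Total favorable: 1226940
Total paths: 4^13 = 67108864
P = 1226940/67108864 = 306735/16777216

Answer: 306735/16777216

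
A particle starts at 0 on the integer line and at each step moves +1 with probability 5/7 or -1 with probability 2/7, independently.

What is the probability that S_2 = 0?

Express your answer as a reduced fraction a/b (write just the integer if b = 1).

To be at 0 after 2 steps: need exactly 1 step of +1 and 1 of -1.
Number of such sequences: C(2,1) = 2
Each has probability (5/7)^1 · (2/7)^1 = 10/49
P = 2 · 10/49 = 20/49

Answer: 20/49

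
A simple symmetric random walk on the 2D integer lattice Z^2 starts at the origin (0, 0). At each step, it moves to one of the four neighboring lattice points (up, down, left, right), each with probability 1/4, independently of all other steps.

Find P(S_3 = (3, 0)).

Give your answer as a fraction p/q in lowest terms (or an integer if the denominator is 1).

Answer: 1/64

Derivation:
Let h be the number of horizontal steps (so 3-h are vertical). To end at (3,0) need (h+3)/2 right-steps and ((3-h)+0)/2 up-steps.
Sum over h with 3 ≤ h ≤ 3, h ≡ 1 (mod 2), 3-h ≡ 0 (mod 2):
h=3: C(3,3)·C(3,3)·C(0,0) = 1·1·1 = 1
Total favorable: 1
Total paths: 4^3 = 64
P = 1/64 = 1/64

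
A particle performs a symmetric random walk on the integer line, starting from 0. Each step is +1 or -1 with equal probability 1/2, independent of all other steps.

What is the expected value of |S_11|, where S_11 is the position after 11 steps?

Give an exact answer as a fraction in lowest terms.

S_11 takes values m ≡ 1 (mod 2) with |m| ≤ 11; P(S_11=m) = C(11,(11+m)/2)/2^11.
Total paths: 2^11 = 2048
Distribution: P(S=-11)=1/2048, P(S=-9)=11/2048, P(S=-7)=55/2048, P(S=-5)=165/2048, P(S=-3)=330/2048, P(S=-1)=462/2048, P(S=1)=462/2048, P(S=3)=330/2048, P(S=5)=165/2048, P(S=7)=55/2048, P(S=9)=11/2048, P(S=11)=1/2048
E[|S_11|] = Σ_m |m|·P(S_11=m) = 5544/2048 = 693/256

Answer: 693/256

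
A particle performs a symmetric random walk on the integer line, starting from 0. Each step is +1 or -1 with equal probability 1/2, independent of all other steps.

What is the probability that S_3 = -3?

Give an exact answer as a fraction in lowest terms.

To reach position -3 after 3 steps: need 0 steps of +1 and 3 of -1.
Favorable paths: C(3,0) = 1
Total paths: 2^3 = 8
P = 1/8 = 1/8

Answer: 1/8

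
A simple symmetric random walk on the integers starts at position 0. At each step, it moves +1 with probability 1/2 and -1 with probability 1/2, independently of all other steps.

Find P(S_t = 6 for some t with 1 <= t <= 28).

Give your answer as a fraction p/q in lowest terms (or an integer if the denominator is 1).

Answer: 35558423/134217728

Derivation:
Count via complement. Let g(t,s) = #length-t paths at position s with S_1..S_t all ≠ 6.
g(t,s) = g(t-1,s-1) + g(t-1,s+1) for s ≠ 6; g(t,6) = 0.
t=0: g(0,0)=1
t=1: g(1,-1)=1 g(1,1)=1
t=2: g(2,-2)=1 g(2,0)=2 g(2,2)=1
t=3: g(3,-3)=1 g(3,-1)=3 g(3,1)=3 g(3,3)=1
t=4: g(4,-4)=1 g(4,-2)=4 g(4,0)=6 g(4,2)=4 g(4,4)=1
t=5: g(5,-5)=1 g(5,-3)=5 g(5,-1)=10 g(5,1)=10 g(5,3)=5 g(5,5)=1
t=6: g(6,-6)=1 g(6,-4)=6 g(6,-2)=15 g(6,0)=20 g(6,2)=15 g(6,4)=6
t=7: g(7,-7)=1 g(7,-5)=7 g(7,-3)=21 g(7,-1)=35 g(7,1)=35 g(7,3)=21 g(7,5)=6
t=8: g(8,-8)=1 g(8,-6)=8 g(8,-4)=28 g(8,-2)=56 g(8,0)=70 g(8,2)=56 g(8,4)=27
t=9: g(9,-9)=1 g(9,-7)=9 g(9,-5)=36 g(9,-3)=84 g(9,-1)=126 g(9,1)=126 g(9,3)=83 g(9,5)=27
t=10: g(10,-10)=1 g(10,-8)=10 g(10,-6)=45 g(10,-4)=120 g(10,-2)=210 g(10,0)=252 g(10,2)=209 g(10,4)=110
t=11: g(11,-11)=1 g(11,-9)=11 g(11,-7)=55 g(11,-5)=165 g(11,-3)=330 g(11,-1)=462 g(11,1)=461 g(11,3)=319 g(11,5)=110
t=12: g(12,-12)=1 g(12,-10)=12 g(12,-8)=66 g(12,-6)=220 g(12,-4)=495 g(12,-2)=792 g(12,0)=923 g(12,2)=780 g(12,4)=429
t=13: g(13,-13)=1 g(13,-11)=13 g(13,-9)=78 g(13,-7)=286 g(13,-5)=715 g(13,-3)=1287 g(13,-1)=1715 g(13,1)=1703 g(13,3)=1209 g(13,5)=429
t=14: g(14,-14)=1 g(14,-12)=14 g(14,-10)=91 g(14,-8)=364 g(14,-6)=1001 g(14,-4)=2002 g(14,-2)=3002 g(14,0)=3418 g(14,2)=2912 g(14,4)=1638
t=15: g(15,-15)=1 g(15,-13)=15 g(15,-11)=105 g(15,-9)=455 g(15,-7)=1365 g(15,-5)=3003 g(15,-3)=5004 g(15,-1)=6420 g(15,1)=6330 g(15,3)=4550 g(15,5)=1638
t=16: g(16,-16)=1 g(16,-14)=16 g(16,-12)=120 g(16,-10)=560 g(16,-8)=1820 g(16,-6)=4368 g(16,-4)=8007 g(16,-2)=11424 g(16,0)=12750 g(16,2)=10880 g(16,4)=6188
t=17: g(17,-17)=1 g(17,-15)=17 g(17,-13)=136 g(17,-11)=680 g(17,-9)=2380 g(17,-7)=6188 g(17,-5)=12375 g(17,-3)=19431 g(17,-1)=24174 g(17,1)=23630 g(17,3)=17068 g(17,5)=6188
t=18: g(18,-18)=1 g(18,-16)=18 g(18,-14)=153 g(18,-12)=816 g(18,-10)=3060 g(18,-8)=8568 g(18,-6)=18563 g(18,-4)=31806 g(18,-2)=43605 g(18,0)=47804 g(18,2)=40698 g(18,4)=23256
t=19: g(19,-19)=1 g(19,-17)=19 g(19,-15)=171 g(19,-13)=969 g(19,-11)=3876 g(19,-9)=11628 g(19,-7)=27131 g(19,-5)=50369 g(19,-3)=75411 g(19,-1)=91409 g(19,1)=88502 g(19,3)=63954 g(19,5)=23256
t=20: g(20,-20)=1 g(20,-18)=20 g(20,-16)=190 g(20,-14)=1140 g(20,-12)=4845 g(20,-10)=15504 g(20,-8)=38759 g(20,-6)=77500 g(20,-4)=125780 g(20,-2)=166820 g(20,0)=179911 g(20,2)=152456 g(20,4)=87210
t=21: g(21,-21)=1 g(21,-19)=21 g(21,-17)=210 g(21,-15)=1330 g(21,-13)=5985 g(21,-11)=20349 g(21,-9)=54263 g(21,-7)=116259 g(21,-5)=203280 g(21,-3)=292600 g(21,-1)=346731 g(21,1)=332367 g(21,3)=239666 g(21,5)=87210
t=22: g(22,-22)=1 g(22,-20)=22 g(22,-18)=231 g(22,-16)=1540 g(22,-14)=7315 g(22,-12)=26334 g(22,-10)=74612 g(22,-8)=170522 g(22,-6)=319539 g(22,-4)=495880 g(22,-2)=639331 g(22,0)=679098 g(22,2)=572033 g(22,4)=326876
t=23: g(23,-23)=1 g(23,-21)=23 g(23,-19)=253 g(23,-17)=1771 g(23,-15)=8855 g(23,-13)=33649 g(23,-11)=100946 g(23,-9)=245134 g(23,-7)=490061 g(23,-5)=815419 g(23,-3)=1135211 g(23,-1)=1318429 g(23,1)=1251131 g(23,3)=898909 g(23,5)=326876
t=24: g(24,-24)=1 g(24,-22)=24 g(24,-20)=276 g(24,-18)=2024 g(24,-16)=10626 g(24,-14)=42504 g(24,-12)=134595 g(24,-10)=346080 g(24,-8)=735195 g(24,-6)=1305480 g(24,-4)=1950630 g(24,-2)=2453640 g(24,0)=2569560 g(24,2)=2150040 g(24,4)=1225785
t=25: g(25,-25)=1 g(25,-23)=25 g(25,-21)=300 g(25,-19)=2300 g(25,-17)=12650 g(25,-15)=53130 g(25,-13)=177099 g(25,-11)=480675 g(25,-9)=1081275 g(25,-7)=2040675 g(25,-5)=3256110 g(25,-3)=4404270 g(25,-1)=5023200 g(25,1)=4719600 g(25,3)=3375825 g(25,5)=1225785
t=26: g(26,-26)=1 g(26,-24)=26 g(26,-22)=325 g(26,-20)=2600 g(26,-18)=14950 g(26,-16)=65780 g(26,-14)=230229 g(26,-12)=657774 g(26,-10)=1561950 g(26,-8)=3121950 g(26,-6)=5296785 g(26,-4)=7660380 g(26,-2)=9427470 g(26,0)=9742800 g(26,2)=8095425 g(26,4)=4601610
t=27: g(27,-27)=1 g(27,-25)=27 g(27,-23)=351 g(27,-21)=2925 g(27,-19)=17550 g(27,-17)=80730 g(27,-15)=296009 g(27,-13)=888003 g(27,-11)=2219724 g(27,-9)=4683900 g(27,-7)=8418735 g(27,-5)=12957165 g(27,-3)=17087850 g(27,-1)=19170270 g(27,1)=17838225 g(27,3)=12697035 g(27,5)=4601610
t=28: g(28,-28)=1 g(28,-26)=28 g(28,-24)=378 g(28,-22)=3276 g(28,-20)=20475 g(28,-18)=98280 g(28,-16)=376739 g(28,-14)=1184012 g(28,-12)=3107727 g(28,-10)=6903624 g(28,-8)=13102635 g(28,-6)=21375900 g(28,-4)=30045015 g(28,-2)=36258120 g(28,0)=37008495 g(28,2)=30535260 g(28,4)=17298645
Paths never hitting 6: Σ_s g(28,s) = 197318610
Paths hitting 6: 2^28 - 197318610 = 71116846
P = 71116846/268435456 = 35558423/134217728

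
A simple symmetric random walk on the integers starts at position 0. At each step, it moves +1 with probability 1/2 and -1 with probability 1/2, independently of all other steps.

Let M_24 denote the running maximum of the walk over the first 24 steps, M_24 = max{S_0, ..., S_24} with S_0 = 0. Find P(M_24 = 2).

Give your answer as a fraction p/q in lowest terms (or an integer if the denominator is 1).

Let M_24 = max(S_0,...,S_24). Use the reflection principle: for j ≥ 1, #{paths with M_24 ≥ j} = #{S_24 ≥ j} + #{S_24 ≥ j+1}.
By reflection, #{M_24 ≥ 2} = #{S_24 ≥ 2} + #{S_24 ≥ 3} = 7036530 + 4540386 = 11576916.
#{M_24 ≥ 3} = #{S_24 ≥ 3} + #{S_24 ≥ 4} = 4540386 + 4540386 = 9080772.
#{M_24 = 2} = 11576916 - 9080772 = 2496144.
P(M_24 = 2) = 2496144/16777216 = 156009/1048576

Answer: 156009/1048576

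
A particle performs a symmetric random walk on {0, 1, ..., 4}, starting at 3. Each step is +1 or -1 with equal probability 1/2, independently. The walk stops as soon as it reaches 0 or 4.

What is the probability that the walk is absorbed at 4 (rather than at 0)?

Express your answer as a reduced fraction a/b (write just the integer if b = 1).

Symmetric walk (p = 1/2): the harmonic-function argument gives P(hit 4 before 0 | start at 3) = a/N.
P = 3/4 = 3/4

Answer: 3/4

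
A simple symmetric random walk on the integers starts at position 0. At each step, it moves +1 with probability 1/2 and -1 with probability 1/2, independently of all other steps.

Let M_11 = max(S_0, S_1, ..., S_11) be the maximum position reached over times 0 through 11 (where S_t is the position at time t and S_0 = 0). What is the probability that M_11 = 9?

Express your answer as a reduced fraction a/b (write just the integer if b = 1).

Answer: 11/2048

Derivation:
Let M_11 = max(S_0,...,S_11). Use the reflection principle: for j ≥ 1, #{paths with M_11 ≥ j} = #{S_11 ≥ j} + #{S_11 ≥ j+1}.
By reflection, #{M_11 ≥ 9} = #{S_11 ≥ 9} + #{S_11 ≥ 10} = 12 + 1 = 13.
#{M_11 ≥ 10} = #{S_11 ≥ 10} + #{S_11 ≥ 11} = 1 + 1 = 2.
#{M_11 = 9} = 13 - 2 = 11.
P(M_11 = 9) = 11/2048 = 11/2048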